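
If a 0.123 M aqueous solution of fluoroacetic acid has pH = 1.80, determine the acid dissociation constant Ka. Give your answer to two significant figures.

Ka = 2.3 × 10^-3

[H+] = 10^(-1.80) = 1.58 × 10^-2 M
At equilibrium [HA] = 0.123 − 1.58 × 10^-2 = 1.07 × 10^-1 M
Ka = [H+][A-]/[HA] = (1.58 × 10^-2)² / 1.07 × 10^-1 = 2.3 × 10^-3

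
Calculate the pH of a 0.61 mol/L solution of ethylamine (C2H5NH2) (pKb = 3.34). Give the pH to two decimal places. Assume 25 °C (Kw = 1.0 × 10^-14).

C2H5NH2 + H2O ⇌ C2H5NH3+ + OH-
Kb = 10^(−3.34) = 4.57 × 10^-4
Kb = [OH-]²/(0.61 − [OH-]) = 4.57 × 10^-4
Assume [OH-] ≪ 0.61: [OH-] ≈ √(4.57 × 10^-4 × 0.61) = 1.67 × 10^-2 M
pOH = −log(1.67 × 10^-2) = 1.78; pH = 14.00 − 1.78 = 12.22

pH = 12.22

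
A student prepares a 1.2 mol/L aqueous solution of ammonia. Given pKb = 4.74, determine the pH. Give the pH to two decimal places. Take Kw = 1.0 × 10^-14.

pH = 11.67

NH3 + H2O ⇌ NH4+ + OH-
Kb = 10^(−4.74) = 1.82 × 10^-5
From the ICE table, Kb = x²/(1.2 − x) = 1.82 × 10^-5.
Neglecting x in the denominator: x = √(1.82 × 10^-5 × 1.2) = 4.67 × 10^-3 M
pOH = 2.33, so pH = 14.00 − pOH = 11.67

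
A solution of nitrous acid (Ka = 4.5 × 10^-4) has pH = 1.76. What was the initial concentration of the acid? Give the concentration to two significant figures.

[H+] = 10^(-1.76) = 1.74 × 10^-2 M = x
Ka = x²/(C₀ − x) ⇒ C₀ = x + x²/Ka
C₀ = 1.74 × 10^-2 + (1.74 × 10^-2)²/(4.5 × 10^-4) = 6.90 × 10^-1 M

C₀ = 6.9 × 10^-1 M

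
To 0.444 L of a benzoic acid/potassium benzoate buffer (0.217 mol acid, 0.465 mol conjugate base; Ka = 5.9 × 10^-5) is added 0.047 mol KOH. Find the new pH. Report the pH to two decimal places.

OH- converts C6H5COOH to C6H5COO-: C6H5COOH → 0.17 mol, C6H5COO- → 0.512 mol.
pKa = −log(5.9 × 10^-5) = 4.229
pH = pKa + log([A⁻]/[HA]) = 4.229 + log(0.512/0.17) = 4.229 +0.479

pH = 4.71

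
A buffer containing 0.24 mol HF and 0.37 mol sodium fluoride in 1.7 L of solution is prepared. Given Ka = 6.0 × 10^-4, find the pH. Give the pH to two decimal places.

pH = 3.41

pKa = −log(6.0 × 10^-4) = 3.222
Henderson–Hasselbalch: pH = pKa + log([F-]/[HF]) = 3.222 + log(0.37/0.24)
pH = 3.222 + (+0.188) = 3.41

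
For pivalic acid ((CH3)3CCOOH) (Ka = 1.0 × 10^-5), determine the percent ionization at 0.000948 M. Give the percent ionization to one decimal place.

9.8%

(CH3)3CCOOH ⇌ (CH3)3CCOO- + H+; let x = [H+] at equilibrium.
Ka = x²/(C₀ − x); solving the quadratic gives x = 9.25 × 10^-5 M.
Fraction ionized = 9.25 × 10^-5 / 0.000948 = 0.0976 → 9.8%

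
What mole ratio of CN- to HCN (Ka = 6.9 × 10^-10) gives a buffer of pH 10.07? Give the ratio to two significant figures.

ratio = 8.1

pKa = -log(6.9 × 10^-10) = 9.161
pH = pKa + log(r) ⇒ log(r) = 10.07 − 9.161 = +0.909
r = [CN-]/[HCN] = 10^(+0.909) = 8.11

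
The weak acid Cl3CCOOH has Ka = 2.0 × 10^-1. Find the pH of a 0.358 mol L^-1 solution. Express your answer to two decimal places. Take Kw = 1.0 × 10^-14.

Cl3CCOOH ⇌ Cl3CCOO- + H+
Ka = x²/(0.358 − x) = 2.0 × 10^-1
x is not negligible relative to C₀; solve x² + 0.2·x − 0.0716 = 0.
x = (−Ka + √(Ka² + 4·Ka·C₀))/2 = 1.86 × 10^-1 M
pH = −log[H+] = −log(1.86 × 10^-1) = 0.73

pH = 0.73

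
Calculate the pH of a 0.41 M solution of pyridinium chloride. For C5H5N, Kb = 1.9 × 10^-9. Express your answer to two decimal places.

pH = 2.83

C5H5NH+ is the conjugate acid of the weak base C5H5N.
Ka = Kw/Kb = 1.0×10^-14 / 1.9 × 10^-9 = 5.26 × 10^-6
From the ICE table, Ka = [H+]²/(0.41 − [H+]) = 5.26 × 10^-6.
Assume [H+] ≪ 0.41: [H+] ≈ √(5.26 × 10^-6 × 0.41) = 1.47 × 10^-3 M
([H+]/C₀ = 0.36% < 5%, so the approximation holds.)
pH = −log(1.47 × 10^-3) = 2.83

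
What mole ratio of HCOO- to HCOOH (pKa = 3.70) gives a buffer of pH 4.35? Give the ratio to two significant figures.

pH = pKa + log(r) ⇒ log(r) = 4.35 − 3.70 = +0.65
r = [HCOO-]/[HCOOH] = 10^(+0.65) = 4.47

ratio = 4.5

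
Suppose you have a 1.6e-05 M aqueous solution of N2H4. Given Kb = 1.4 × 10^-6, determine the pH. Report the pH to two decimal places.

pH = 8.61

N2H4 + H2O ⇌ N2H5+ + OH-
From the ICE table, Kb = x²/(1.6e-05 − x) = 1.4 × 10^-6.
x is not negligible relative to C₀; solve x² + 1.4e-06·x − 2.24e-11 = 0.
x = (−Kb + √(Kb² + 4·Kb·C₀))/2 = 4.08 × 10^-6 M
pOH = −log(4.08 × 10^-6) = 5.39; pH = 14.00 − 5.39 = 8.61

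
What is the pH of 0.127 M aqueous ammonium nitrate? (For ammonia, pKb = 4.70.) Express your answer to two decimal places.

pH = 5.10

NH4+ is the conjugate acid of the weak base NH3.
Kb = 10^(−4.70) = 2.00 × 10^-5
Ka = Kw/Kb = 1.0×10^-14 / 2.00 × 10^-5 = 5.00 × 10^-10
From the ICE table, Ka = [H+]²/(0.127 − [H+]) = 5.00 × 10^-10.
Neglecting [H+] in the denominator: [H+] = √(5.00 × 10^-10 × 0.127) = 7.97 × 10^-6 M
Check: 0.0063% ionized — well under 5%, approximation valid.
pH = −log(7.97 × 10^-6) = 5.10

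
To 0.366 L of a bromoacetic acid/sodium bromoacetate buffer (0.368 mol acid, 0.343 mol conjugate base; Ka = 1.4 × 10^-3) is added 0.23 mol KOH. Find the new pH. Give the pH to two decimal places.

After neutralization: n(BrCH2COOH) = 0.138 mol, n(BrCH2COO-) = 0.573 mol.
pKa = −log(1.4 × 10^-3) = 2.854
Henderson–Hasselbalch with mole ratio 0.573/0.138: pH = 2.854 + (+0.618)

pH = 3.47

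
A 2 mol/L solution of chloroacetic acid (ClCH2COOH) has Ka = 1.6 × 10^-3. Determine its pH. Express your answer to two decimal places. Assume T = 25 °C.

pH = 1.25

ClCH2COOH ⇌ ClCH2COO- + H+
From the ICE table, Ka = [H+]²/(2 − [H+]) = 1.6 × 10^-3.
Neglecting [H+] in the denominator: [H+] = √(1.6 × 10^-3 × 2) = 5.66 × 10^-2 M
Check: 2.8% ionized — well under 5%, approximation valid.
pH = −log(5.66 × 10^-2) = 1.25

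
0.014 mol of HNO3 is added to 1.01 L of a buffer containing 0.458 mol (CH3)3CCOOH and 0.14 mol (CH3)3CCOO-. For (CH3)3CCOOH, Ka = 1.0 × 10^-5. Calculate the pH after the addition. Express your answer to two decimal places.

pH = 4.43

Added H+ converts (CH3)3CCOO- to (CH3)3CCOOH: (CH3)3CCOOH → 0.472 mol, (CH3)3CCOO- → 0.126 mol.
pKa = −log(1.0 × 10^-5) = 5.000
pH = pKa + log([A⁻]/[HA]) = 5.000 + log(0.126/0.472) = 5.000 -0.574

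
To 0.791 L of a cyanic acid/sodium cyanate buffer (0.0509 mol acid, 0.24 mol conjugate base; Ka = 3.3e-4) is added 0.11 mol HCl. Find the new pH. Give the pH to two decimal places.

pH = 3.39

After neutralization: n(HOCN) = 0.161 mol, n(OCN-) = 0.13 mol.
pKa = −log(3.3 × 10^-4) = 3.481
pH = pKa + log(n_OCN-/n_HOCN) = 3.481 + log(0.13/0.161) = 3.481 + (-0.093)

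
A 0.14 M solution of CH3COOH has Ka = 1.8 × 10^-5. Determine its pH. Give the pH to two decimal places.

pH = 2.80

CH3COOH ⇌ CH3COO- + H+
Ka = [H+]²/(0.14 − [H+]) = 1.8 × 10^-5
Neglecting [H+] in the denominator: [H+] = √(1.8 × 10^-5 × 0.14) = 1.59 × 10^-3 M
Check: 1.1% ionized — well under 5%, approximation valid.
pH = −log(1.59 × 10^-3) = 2.80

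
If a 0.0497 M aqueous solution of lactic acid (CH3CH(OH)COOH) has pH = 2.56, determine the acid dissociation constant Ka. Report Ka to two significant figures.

Ka = 1.6 × 10^-4

[H+] = 10^(-2.56) = 2.75 × 10^-3 M
At equilibrium [HA] = 0.0497 − 2.75 × 10^-3 = 4.69 × 10^-2 M
Ka = [H+][A-]/[HA] = (2.75 × 10^-3)² / 4.69 × 10^-2 = 1.6 × 10^-4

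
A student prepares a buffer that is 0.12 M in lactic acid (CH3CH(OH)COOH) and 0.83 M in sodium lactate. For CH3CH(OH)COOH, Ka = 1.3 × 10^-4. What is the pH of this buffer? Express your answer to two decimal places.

pKa = −log(1.3 × 10^-4) = 3.886
pH = pKa + log([A⁻]/[HA]) = 3.886 + log(0.83/0.12)
pH = 3.886 + (+0.840) = 4.73

pH = 4.73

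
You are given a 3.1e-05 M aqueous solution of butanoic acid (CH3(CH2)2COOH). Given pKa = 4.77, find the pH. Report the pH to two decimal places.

CH3(CH2)2COOH ⇌ CH3(CH2)2COO- + H+
Ka = 10^(−4.77) = 1.70 × 10^-5
From the ICE table, Ka = x²/(3.1e-05 − x) = 1.70 × 10^-5.
The 5% rule fails; solving x² + Ka·x − Ka·C₀ = 0 exactly:
x = (−Ka + √(Ka² + 4·Ka·C₀))/2 = 1.60 × 10^-5 M
pH = −log[H+] = −log(1.60 × 10^-5) = 4.80

pH = 4.80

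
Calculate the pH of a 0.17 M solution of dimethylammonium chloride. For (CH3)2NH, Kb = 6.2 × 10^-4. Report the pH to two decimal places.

pH = 5.78

(CH3)2NH2+ is the conjugate acid of the weak base (CH3)2NH.
Ka = Kw/Kb = 1.0×10^-14 / 6.2 × 10^-4 = 1.61 × 10^-11
From the ICE table, Ka = x²/(0.17 − x) = 1.61 × 10^-11.
Neglecting x in the denominator: x = √(1.61 × 10^-11 × 0.17) = 1.65 × 10^-6 M
pH = −log[H+] = −log(1.65 × 10^-6) = 5.78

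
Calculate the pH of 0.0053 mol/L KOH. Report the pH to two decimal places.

pH = 11.72

KOH is a strong base; [OH-] = 0.0053 M.
pOH = -log(0.0053) = 2.28
pH = 14.00 - 2.28 = 11.72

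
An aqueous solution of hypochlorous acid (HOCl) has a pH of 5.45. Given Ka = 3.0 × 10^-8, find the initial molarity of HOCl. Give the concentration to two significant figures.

[H+] = 10^(-5.45) = 3.55 × 10^-6 M = x
Ka = x²/(C₀ − x) ⇒ C₀ = x + x²/Ka
C₀ = 3.55 × 10^-6 + (3.55 × 10^-6)²/(3.0 × 10^-8) = 4.24 × 10^-4 M

C₀ = 4.2 × 10^-4 M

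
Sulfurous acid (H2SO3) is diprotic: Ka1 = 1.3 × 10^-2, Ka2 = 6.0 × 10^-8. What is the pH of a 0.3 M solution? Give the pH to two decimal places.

Since Ka1 ≫ Ka2, the first ionization dominates [H+].
Ka1 = x²/(0.3 − x) = 1.3 × 10^-2
Solving the quadratic: x = (−Ka1 + √(Ka1² + 4·Ka1·C₀))/2 = 5.63 × 10^-2 M
pH = −log(5.63 × 10^-2) = 1.25

pH = 1.25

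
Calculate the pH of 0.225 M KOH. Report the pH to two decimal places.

KOH is a strong base; [OH-] = 0.225 M.
pOH = -log(0.225) = 0.65
pH = 14.00 - 0.65 = 13.35

pH = 13.35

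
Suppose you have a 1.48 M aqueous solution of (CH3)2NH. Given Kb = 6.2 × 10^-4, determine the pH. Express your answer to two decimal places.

pH = 12.48

(CH3)2NH + H2O ⇌ (CH3)2NH2+ + OH-
Kb = x²/(1.48 − x) = 6.2 × 10^-4
Assume x ≪ 1.48: x ≈ √(6.2 × 10^-4 × 1.48) = 3.03 × 10^-2 M
(x/C₀ = 2% < 5%, so the approximation holds.)
pOH = 1.52, so pH = 14.00 − pOH = 12.48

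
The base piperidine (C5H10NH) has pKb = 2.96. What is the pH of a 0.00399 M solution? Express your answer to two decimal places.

pH = 11.21

C5H10NH + H2O ⇌ C5H10NH2+ + OH-
Kb = 10^(−2.96) = 1.10 × 10^-3
Let x = [OH-] at equilibrium. Kb = x²/(0.00399 − x).
The 5% rule fails; solving x² + Kb·x − Kb·C₀ = 0 exactly:
x = (−Kb + √(Kb² + 4·Kb·C₀))/2 = 1.62 × 10^-3 M
pOH = 2.79, so pH = 14.00 − pOH = 11.21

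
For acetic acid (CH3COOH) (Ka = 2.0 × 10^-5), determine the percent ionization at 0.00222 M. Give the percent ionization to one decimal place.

CH3COOH ⇌ CH3COO- + H+; let x = [H+] at equilibrium.
Solve x² + 2e-05x − 4.44e-08 = 0 → x = 2.01 × 10^-4 M
Fraction ionized = 2.01 × 10^-4 / 0.00222 = 0.0905 → 9.1%

9.1%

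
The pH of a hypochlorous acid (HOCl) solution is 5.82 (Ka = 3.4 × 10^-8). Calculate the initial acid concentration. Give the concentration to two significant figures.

C₀ = 6.9 × 10^-5 M

[H+] = 10^(-5.82) = 1.51 × 10^-6 M = x
Ka = x²/(C₀ − x) ⇒ C₀ = x + x²/Ka
C₀ = 1.51 × 10^-6 + (1.51 × 10^-6)²/(3.4 × 10^-8) = 6.86 × 10^-5 M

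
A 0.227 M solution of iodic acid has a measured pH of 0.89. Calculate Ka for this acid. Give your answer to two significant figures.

Ka = 1.7 × 10^-1

[H+] = 10^(-0.89) = 1.29 × 10^-1 M
At equilibrium [HA] = 0.227 − 1.29 × 10^-1 = 9.80 × 10^-2 M
Ka = [H+][A-]/[HA] = (1.29 × 10^-1)² / 9.80 × 10^-2 = 1.7 × 10^-1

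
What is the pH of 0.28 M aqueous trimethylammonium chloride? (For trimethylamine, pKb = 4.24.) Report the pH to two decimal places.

(CH3)3NH+ is the conjugate acid of the weak base (CH3)3N.
Kb = 10^(−4.24) = 5.75 × 10^-5
Ka = Kw/Kb = 1.0×10^-14 / 5.75 × 10^-5 = 1.74 × 10^-10
Ka = [H+]²/(0.28 − [H+]) = 1.74 × 10^-10
Neglecting [H+] in the denominator: [H+] = √(1.74 × 10^-10 × 0.28) = 6.98 × 10^-6 M
([H+]/C₀ = 0.0025% < 5%, so the approximation holds.)
pH = −log[H+] = −log(6.98 × 10^-6) = 5.16

pH = 5.16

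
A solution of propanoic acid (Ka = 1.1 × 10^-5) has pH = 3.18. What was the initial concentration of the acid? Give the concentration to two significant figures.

[H+] = 10^(-3.18) = 6.61 × 10^-4 M = x
Ka = x²/(C₀ − x) ⇒ C₀ = x + x²/Ka
C₀ = 6.61 × 10^-4 + (6.61 × 10^-4)²/(1.1 × 10^-5) = 4.04 × 10^-2 M

C₀ = 4.0 × 10^-2 M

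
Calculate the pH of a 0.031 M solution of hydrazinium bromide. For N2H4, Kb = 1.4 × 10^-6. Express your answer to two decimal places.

N2H5+ is the conjugate acid of the weak base N2H4.
Ka = Kw/Kb = 1.0×10^-14 / 1.4 × 10^-6 = 7.14 × 10^-9
From the ICE table, Ka = [H+]²/(0.031 − [H+]) = 7.14 × 10^-9.
Assume [H+] ≪ 0.031: [H+] ≈ √(7.14 × 10^-9 × 0.031) = 1.49 × 10^-5 M
pH = −log(1.49 × 10^-5) = 4.83

pH = 4.83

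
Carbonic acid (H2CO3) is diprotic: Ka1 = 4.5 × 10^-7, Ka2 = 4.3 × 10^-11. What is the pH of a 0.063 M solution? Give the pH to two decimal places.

pH = 3.77

Ka1 ≫ Ka2, so treat the first dissociation as the only significant source of H+.
Ka1 = x²/(0.063 − x) = 4.5 × 10^-7
x ≈ √(4.5 × 10^-7 × 0.063) = 1.68 × 10^-4 M
pH = −log(1.68 × 10^-4) = 3.77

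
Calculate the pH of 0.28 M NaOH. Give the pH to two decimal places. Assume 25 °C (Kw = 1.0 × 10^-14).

NaOH is a strong base; [OH-] = 0.28 M.
pOH = -log(0.28) = 0.55
pH = 14.00 - 0.55 = 13.45

pH = 13.45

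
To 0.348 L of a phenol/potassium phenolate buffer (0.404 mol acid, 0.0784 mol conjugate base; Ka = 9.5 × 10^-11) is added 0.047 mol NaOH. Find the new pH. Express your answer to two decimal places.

pH = 9.57

OH- converts C6H5OH to C6H5O-: C6H5OH → 0.357 mol, C6H5O- → 0.125 mol.
pKa = −log(9.5 × 10^-11) = 10.022
pH = pKa + log(n_C6H5O-/n_C6H5OH) = 10.022 + log(0.125/0.357) = 10.022 + (-0.456)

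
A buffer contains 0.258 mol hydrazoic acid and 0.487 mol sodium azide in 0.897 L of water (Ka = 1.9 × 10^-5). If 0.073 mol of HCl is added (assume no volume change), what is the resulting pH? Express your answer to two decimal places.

After neutralization: n(HN3) = 0.331 mol, n(N3-) = 0.414 mol.
pKa = −log(1.9 × 10^-5) = 4.721
Henderson–Hasselbalch with mole ratio 0.414/0.331: pH = 4.721 + (+0.097)

pH = 4.82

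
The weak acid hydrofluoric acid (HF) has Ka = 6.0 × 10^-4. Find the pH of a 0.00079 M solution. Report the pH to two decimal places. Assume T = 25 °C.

pH = 3.35

HF ⇌ F- + H+
From the ICE table, Ka = [H+]²/(0.00079 − [H+]) = 6.0 × 10^-4.
The 5% rule fails; solving [H+]² + Ka·[H+] − Ka·C₀ = 0 exactly:
[H+] = (−Ka + √(Ka² + 4·Ka·C₀))/2 = 4.51 × 10^-4 M
pH = −log[H+] = −log(4.51 × 10^-4) = 3.35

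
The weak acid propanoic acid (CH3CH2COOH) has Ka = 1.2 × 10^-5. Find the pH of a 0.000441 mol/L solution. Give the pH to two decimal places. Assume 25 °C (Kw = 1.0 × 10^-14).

CH3CH2COOH ⇌ CH3CH2COO- + H+
From the ICE table, Ka = x²/(0.000441 − x) = 1.2 × 10^-5.
x is not negligible relative to C₀; solve x² + 1.2e-05·x − 5.29e-09 = 0.
x = (−Ka + √(Ka² + 4·Ka·C₀))/2 = 6.70 × 10^-5 M
pH = −log(6.70 × 10^-5) = 4.17

pH = 4.17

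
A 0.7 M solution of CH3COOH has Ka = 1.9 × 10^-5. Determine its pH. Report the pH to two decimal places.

CH3COOH ⇌ CH3COO- + H+
Ka = [H+]²/(0.7 − [H+]) = 1.9 × 10^-5
Assume [H+] ≪ 0.7: [H+] ≈ √(1.9 × 10^-5 × 0.7) = 3.65 × 10^-3 M
pH = −log(3.65 × 10^-3) = 2.44

pH = 2.44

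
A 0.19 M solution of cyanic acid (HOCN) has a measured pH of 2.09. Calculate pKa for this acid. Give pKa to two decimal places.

[H+] = 10^(-2.09) = 8.13 × 10^-3 M
At equilibrium [HA] = 0.19 − 8.13 × 10^-3 = 1.82 × 10^-1 M
Ka = [H+][A-]/[HA] = (8.13 × 10^-3)² / 1.82 × 10^-1 = 3.63 × 10^-4
pKa = -log(3.63 × 10^-4) = 3.44

pKa = 3.44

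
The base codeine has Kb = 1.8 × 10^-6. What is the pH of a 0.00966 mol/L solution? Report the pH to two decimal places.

C18H21NO3 + H2O ⇌ C18H22NO3+ + OH-
Let x = [OH-] at equilibrium. Kb = x²/(0.00966 − x).
Neglecting x in the denominator: x = √(1.8 × 10^-6 × 0.00966) = 1.32 × 10^-4 M
(x/C₀ = 1.4% < 5%, so the approximation holds.)
pOH = 3.88, so pH = 14.00 − pOH = 10.12

pH = 10.12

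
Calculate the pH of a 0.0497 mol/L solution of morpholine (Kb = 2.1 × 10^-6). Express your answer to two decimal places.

pH = 10.51

C4H8ONH + H2O ⇌ C4H8ONH2+ + OH-
From the ICE table, Kb = [OH-]²/(0.0497 − [OH-]) = 2.1 × 10^-6.
Since Kb ≪ C₀, [OH-] ≈ √(Kb·C₀) = 3.23 × 10^-4 M.
pOH = 3.49, so pH = 14.00 − pOH = 10.51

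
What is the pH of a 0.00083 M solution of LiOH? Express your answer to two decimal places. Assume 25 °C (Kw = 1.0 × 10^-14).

LiOH is a strong base; [OH-] = 0.00083 M.
pOH = -log(0.00083) = 3.08
pH = 14.00 - 3.08 = 10.92

pH = 10.92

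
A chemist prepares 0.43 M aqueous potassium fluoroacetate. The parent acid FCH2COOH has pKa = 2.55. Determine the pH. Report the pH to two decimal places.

pH = 8.09

FCH2COO- is the conjugate base of the weak acid FCH2COOH.
Ka = 10^(−2.55) = 2.82 × 10^-3
Kb = Kw/Ka = 1.0×10^-14 / 2.82 × 10^-3 = 3.55 × 10^-12
Kb = x²/(0.43 − x) = 3.55 × 10^-12
Assume x ≪ 0.43: x ≈ √(3.55 × 10^-12 × 0.43) = 1.24 × 10^-6 M
pOH = 5.91, so pH = 14.00 − pOH = 8.09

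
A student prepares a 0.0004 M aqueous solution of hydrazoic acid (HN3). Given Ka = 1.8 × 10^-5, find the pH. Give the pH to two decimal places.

HN3 ⇌ N3- + H+
Ka = [H+]²/(0.0004 − [H+]) = 1.8 × 10^-5
[H+] is not negligible relative to C₀; solve [H+]² + 1.8e-05·[H+] − 7.2e-09 = 0.
[H+] = [−1.8e-05 + √(1.8e-05² + 2.88e-08)]/2 = 7.63 × 10^-5 M
pH = −log[H+] = −log(7.63 × 10^-5) = 4.12

pH = 4.12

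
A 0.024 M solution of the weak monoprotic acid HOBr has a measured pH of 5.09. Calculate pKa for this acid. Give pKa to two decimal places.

pKa = 8.56

[H+] = 10^(-5.09) = 8.13 × 10^-6 M
At equilibrium [HA] = 0.024 − 8.13 × 10^-6 = 2.40 × 10^-2 M
Ka = [H+][A-]/[HA] = (8.13 × 10^-6)² / 2.40 × 10^-2 = 2.75 × 10^-9
pKa = -log(2.75 × 10^-9) = 8.56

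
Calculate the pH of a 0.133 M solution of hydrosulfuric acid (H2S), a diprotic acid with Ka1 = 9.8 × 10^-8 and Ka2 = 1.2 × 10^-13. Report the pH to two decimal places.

Since Ka1 ≫ Ka2, the first ionization dominates [H+].
Ka1 = x²/(0.133 − x) = 9.8 × 10^-8
x ≈ √(9.8 × 10^-8 × 0.133) = 1.14 × 10^-4 M
pH = −log(1.14 × 10^-4) = 3.94

pH = 3.94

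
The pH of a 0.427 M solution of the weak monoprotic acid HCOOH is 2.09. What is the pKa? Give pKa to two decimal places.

pKa = 3.80

[H+] = 10^(-2.09) = 8.13 × 10^-3 M
At equilibrium [HA] = 0.427 − 8.13 × 10^-3 = 4.19 × 10^-1 M
Ka = [H+][A-]/[HA] = (8.13 × 10^-3)² / 4.19 × 10^-1 = 1.58 × 10^-4
pKa = -log(1.58 × 10^-4) = 3.80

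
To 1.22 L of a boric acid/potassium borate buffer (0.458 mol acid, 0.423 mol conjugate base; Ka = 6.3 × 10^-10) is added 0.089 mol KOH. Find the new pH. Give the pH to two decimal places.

OH- converts B(OH)3 to B(OH)4-: B(OH)3 → 0.369 mol, B(OH)4- → 0.512 mol.
pKa = −log(6.3 × 10^-10) = 9.201
pH = pKa + log([A⁻]/[HA]) = 9.201 + log(0.512/0.369) = 9.201 +0.142

pH = 9.34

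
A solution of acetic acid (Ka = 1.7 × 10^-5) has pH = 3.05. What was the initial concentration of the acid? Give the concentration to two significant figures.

C₀ = 4.8 × 10^-2 M

[H+] = 10^(-3.05) = 8.91 × 10^-4 M = x
Ka = x²/(C₀ − x) ⇒ C₀ = x + x²/Ka
C₀ = 8.91 × 10^-4 + (8.91 × 10^-4)²/(1.7 × 10^-5) = 4.76 × 10^-2 M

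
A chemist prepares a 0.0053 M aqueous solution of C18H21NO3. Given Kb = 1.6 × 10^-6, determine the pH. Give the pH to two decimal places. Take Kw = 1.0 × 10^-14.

pH = 9.96

C18H21NO3 + H2O ⇌ C18H22NO3+ + OH-
From the ICE table, Kb = x²/(0.0053 − x) = 1.6 × 10^-6.
Neglecting x in the denominator: x = √(1.6 × 10^-6 × 0.0053) = 9.21 × 10^-5 M
(x/C₀ = 1.7% < 5%, so the approximation holds.)
pOH = 4.04, so pH = 14.00 − pOH = 9.96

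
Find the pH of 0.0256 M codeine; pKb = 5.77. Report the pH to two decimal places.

C18H21NO3 + H2O ⇌ C18H22NO3+ + OH-
Kb = 10^(−5.77) = 1.70 × 10^-6
From the ICE table, Kb = [OH-]²/(0.0256 − [OH-]) = 1.70 × 10^-6.
Assume [OH-] ≪ 0.0256: [OH-] ≈ √(1.70 × 10^-6 × 0.0256) = 2.09 × 10^-4 M
pOH = 3.68, so pH = 14.00 − pOH = 10.32

pH = 10.32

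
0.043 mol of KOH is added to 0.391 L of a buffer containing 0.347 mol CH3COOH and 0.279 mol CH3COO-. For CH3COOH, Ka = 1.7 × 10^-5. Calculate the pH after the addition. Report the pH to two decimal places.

pH = 4.79

OH- converts CH3COOH to CH3COO-: CH3COOH → 0.304 mol, CH3COO- → 0.322 mol.
pKa = −log(1.7 × 10^-5) = 4.770
pH = pKa + log([A⁻]/[HA]) = 4.770 + log(0.322/0.304) = 4.770 +0.025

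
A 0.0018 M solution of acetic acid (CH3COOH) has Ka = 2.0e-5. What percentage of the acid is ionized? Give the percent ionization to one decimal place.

10.0%

CH3COOH ⇌ CH3COO- + H+; let x = [H+] at equilibrium.
Ka = x²/(C₀ − x); solving the quadratic gives x = 1.80 × 10^-4 M.
Fraction ionized = 1.80 × 10^-4 / 0.0018 = 0.1000 → 10.0%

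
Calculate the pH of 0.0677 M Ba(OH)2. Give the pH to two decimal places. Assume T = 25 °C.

Ba(OH)2 is a strong base (each formula unit releases 2 OH-); [OH-] = 0.135 M.
pOH = -log(0.135) = 0.87
pH = 14.00 - 0.87 = 13.13

pH = 13.13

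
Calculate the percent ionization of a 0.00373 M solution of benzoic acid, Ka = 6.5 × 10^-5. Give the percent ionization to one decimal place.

C6H5COOH ⇌ C6H5COO- + H+; let x = [H+] at equilibrium.
Solve x² + 6.5e-05x − 2.42e-07 = 0 → x = 4.61 × 10^-4 M
% ionization = x/C₀ × 100% = 4.61 × 10^-4/0.00373 × 100% = 12.4%

12.4%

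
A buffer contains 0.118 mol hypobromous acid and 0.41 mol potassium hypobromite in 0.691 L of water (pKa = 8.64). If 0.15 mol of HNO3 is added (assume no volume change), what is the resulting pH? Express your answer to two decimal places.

pH = 8.63

Added H+ converts OBr- to HOBr: HOBr → 0.268 mol, OBr- → 0.26 mol.
Henderson–Hasselbalch with mole ratio 0.26/0.268: pH = 8.64 + (-0.013)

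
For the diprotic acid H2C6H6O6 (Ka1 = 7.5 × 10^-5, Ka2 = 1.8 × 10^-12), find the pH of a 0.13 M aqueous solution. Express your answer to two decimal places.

Ka1 ≫ Ka2, so treat the first dissociation as the only significant source of H+.
Ka1 = x²/(0.13 − x) = 7.5 × 10^-5
x ≈ √(7.5 × 10^-5 × 0.13) = 3.12 × 10^-3 M
pH = −log(3.12 × 10^-3) = 2.51

pH = 2.51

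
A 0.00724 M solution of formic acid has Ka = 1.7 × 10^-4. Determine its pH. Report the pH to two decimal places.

HCOOH ⇌ HCOO- + H+
Let x = [H+] at equilibrium. Ka = x²/(0.00724 − x).
The 5% rule fails; solving x² + Ka·x − Ka·C₀ = 0 exactly:
x = (−Ka + √(Ka² + 4·Ka·C₀))/2 = 1.03 × 10^-3 M
pH = −log[H+] = −log(1.03 × 10^-3) = 2.99

pH = 2.99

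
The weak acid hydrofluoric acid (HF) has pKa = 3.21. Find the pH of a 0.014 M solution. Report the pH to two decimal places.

pH = 2.58

HF ⇌ F- + H+
Ka = 10^(−3.21) = 6.17 × 10^-4
From the ICE table, Ka = x²/(0.014 − x) = 6.17 × 10^-4.
The 5% rule fails; solving x² + Ka·x − Ka·C₀ = 0 exactly:
x = (−Ka + √(Ka² + 4·Ka·C₀))/2 = 2.65 × 10^-3 M
pH = −log(2.65 × 10^-3) = 2.58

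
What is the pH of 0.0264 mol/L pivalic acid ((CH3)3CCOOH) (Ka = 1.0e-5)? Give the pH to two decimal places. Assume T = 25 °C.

(CH3)3CCOOH ⇌ (CH3)3CCOO- + H+
Ka = [H+]²/(0.0264 − [H+]) = 1.0 × 10^-5
Neglecting [H+] in the denominator: [H+] = √(1.0 × 10^-5 × 0.0264) = 5.14 × 10^-4 M
pH = −log[H+] = −log(5.14 × 10^-4) = 3.29

pH = 3.29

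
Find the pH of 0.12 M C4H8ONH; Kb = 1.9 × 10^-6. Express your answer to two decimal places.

pH = 10.68

C4H8ONH + H2O ⇌ C4H8ONH2+ + OH-
Kb = [OH-]²/(0.12 − [OH-]) = 1.9 × 10^-6
Neglecting [OH-] in the denominator: [OH-] = √(1.9 × 10^-6 × 0.12) = 4.77 × 10^-4 M
Check: 0.4% ionized — well under 5%, approximation valid.
pOH = −log(4.77 × 10^-4) = 3.32; pH = 14.00 − 3.32 = 10.68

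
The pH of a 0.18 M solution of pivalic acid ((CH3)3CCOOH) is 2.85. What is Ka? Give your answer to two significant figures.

Ka = 1.1 × 10^-5

[H+] = 10^(-2.85) = 1.41 × 10^-3 M
At equilibrium [HA] = 0.18 − 1.41 × 10^-3 = 1.79 × 10^-1 M
Ka = [H+][A-]/[HA] = (1.41 × 10^-3)² / 1.79 × 10^-1 = 1.1 × 10^-5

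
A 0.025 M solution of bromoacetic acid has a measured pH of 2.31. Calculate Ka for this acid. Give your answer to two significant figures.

Ka = 1.2 × 10^-3

[H+] = 10^(-2.31) = 4.90 × 10^-3 M
At equilibrium [HA] = 0.025 − 4.90 × 10^-3 = 2.01 × 10^-2 M
Ka = [H+][A-]/[HA] = (4.90 × 10^-3)² / 2.01 × 10^-2 = 1.2 × 10^-3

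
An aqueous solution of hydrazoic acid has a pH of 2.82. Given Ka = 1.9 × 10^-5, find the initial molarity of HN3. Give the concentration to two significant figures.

C₀ = 1.2 × 10^-1 M

[H+] = 10^(-2.82) = 1.51 × 10^-3 M = x
Ka = x²/(C₀ − x) ⇒ C₀ = x + x²/Ka
C₀ = 1.51 × 10^-3 + (1.51 × 10^-3)²/(1.9 × 10^-5) = 1.22 × 10^-1 M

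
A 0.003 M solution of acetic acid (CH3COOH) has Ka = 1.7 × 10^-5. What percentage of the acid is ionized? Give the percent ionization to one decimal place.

7.2%

CH3COOH ⇌ CH3COO- + H+; let x = [H+] at equilibrium.
Solve x² + 1.7e-05x − 5.1e-08 = 0 → x = 2.17 × 10^-4 M
% ionization = x/C₀ × 100% = 2.17 × 10^-4/0.003 × 100% = 7.2%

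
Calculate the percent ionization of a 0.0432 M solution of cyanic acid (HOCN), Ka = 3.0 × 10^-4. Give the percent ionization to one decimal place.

HOCN ⇌ OCN- + H+; let x = [H+] at equilibrium.
Ka = x²/(C₀ − x); solving the quadratic gives x = 3.45 × 10^-3 M.
% ionization = x/C₀ × 100% = 3.45 × 10^-3/0.0432 × 100% = 8.0%

8.0%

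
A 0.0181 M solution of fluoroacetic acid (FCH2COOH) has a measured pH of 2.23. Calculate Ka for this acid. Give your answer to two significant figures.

[H+] = 10^(-2.23) = 5.89 × 10^-3 M
At equilibrium [HA] = 0.0181 − 5.89 × 10^-3 = 1.22 × 10^-2 M
Ka = [H+][A-]/[HA] = (5.89 × 10^-3)² / 1.22 × 10^-2 = 2.8 × 10^-3

Ka = 2.8 × 10^-3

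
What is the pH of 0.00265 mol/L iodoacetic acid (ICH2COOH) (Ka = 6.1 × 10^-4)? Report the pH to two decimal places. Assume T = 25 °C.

pH = 3.00

ICH2COOH ⇌ ICH2COO- + H+
Ka = [H+]²/(0.00265 − [H+]) = 6.1 × 10^-4
Here C₀/Ka ≈ 4.34, so the small-[H+] approximation fails. Use the quadratic:
[H+] = [−0.00061 + √(0.00061² + 6.47e-06)]/2 = 1.00 × 10^-3 M
pH = −log[H+] = −log(1.00 × 10^-3) = 3.00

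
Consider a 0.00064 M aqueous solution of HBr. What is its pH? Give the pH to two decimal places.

pH = 3.19

HBr is a strong acid and dissociates completely, so [H+] = 0.00064 M.
pH = -log(0.00064) = 3.19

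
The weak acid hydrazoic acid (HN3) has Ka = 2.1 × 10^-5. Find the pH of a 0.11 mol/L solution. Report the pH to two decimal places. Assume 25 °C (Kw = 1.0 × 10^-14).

pH = 2.82

HN3 ⇌ N3- + H+
From the ICE table, Ka = [H+]²/(0.11 − [H+]) = 2.1 × 10^-5.
Neglecting [H+] in the denominator: [H+] = √(2.1 × 10^-5 × 0.11) = 1.52 × 10^-3 M
Check: 1.4% ionized — well under 5%, approximation valid.
pH = −log[H+] = −log(1.52 × 10^-3) = 2.82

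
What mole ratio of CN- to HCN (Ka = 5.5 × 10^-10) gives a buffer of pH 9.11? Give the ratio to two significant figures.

pKa = -log(5.5 × 10^-10) = 9.260
pH = pKa + log(r) ⇒ log(r) = 9.11 − 9.260 = -0.150
r = [CN-]/[HCN] = 10^(-0.150) = 0.708

ratio = 0.71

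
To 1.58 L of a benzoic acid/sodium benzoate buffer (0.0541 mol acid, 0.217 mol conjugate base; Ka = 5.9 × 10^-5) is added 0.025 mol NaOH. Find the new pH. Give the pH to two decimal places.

pH = 5.15

OH- converts C6H5COOH to C6H5COO-: C6H5COOH → 0.0291 mol, C6H5COO- → 0.242 mol.
pKa = −log(5.9 × 10^-5) = 4.229
pH = pKa + log([A⁻]/[HA]) = 4.229 + log(0.242/0.0291) = 4.229 +0.920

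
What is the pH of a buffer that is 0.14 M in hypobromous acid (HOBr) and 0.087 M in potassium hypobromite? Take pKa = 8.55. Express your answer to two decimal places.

Henderson–Hasselbalch: pH = pKa + log([OBr-]/[HOBr]) = 8.55 + log(0.087/0.14)
pH = 8.55 + (-0.207) = 8.34

pH = 8.34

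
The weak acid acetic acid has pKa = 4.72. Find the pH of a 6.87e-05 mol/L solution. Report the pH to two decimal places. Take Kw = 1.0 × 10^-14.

CH3COOH ⇌ CH3COO- + H+
Ka = 10^(−4.72) = 1.91 × 10^-5
From the ICE table, Ka = x²/(6.87e-05 − x) = 1.91 × 10^-5.
Here C₀/Ka ≈ 3.6, so the small-x approximation fails. Use the quadratic:
x = (−Ka + √(Ka² + 4·Ka·C₀))/2 = 2.79 × 10^-5 M
pH = −log[H+] = −log(2.79 × 10^-5) = 4.55

pH = 4.55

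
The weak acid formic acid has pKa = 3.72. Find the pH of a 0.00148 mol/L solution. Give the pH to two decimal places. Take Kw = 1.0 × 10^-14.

pH = 3.35

HCOOH ⇌ HCOO- + H+
Ka = 10^(−3.72) = 1.91 × 10^-4
Ka = [H+]²/(0.00148 − [H+]) = 1.91 × 10^-4
The 5% rule fails; solving [H+]² + Ka·[H+] − Ka·C₀ = 0 exactly:
[H+] = [−0.000191 + √(0.000191² + 1.13e-06)]/2 = 4.45 × 10^-4 M
pH = −log(4.45 × 10^-4) = 3.35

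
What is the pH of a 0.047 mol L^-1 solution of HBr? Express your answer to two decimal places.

pH = 1.33

HBr is a strong acid and dissociates completely, so [H+] = 0.047 M.
pH = -log(0.047) = 1.33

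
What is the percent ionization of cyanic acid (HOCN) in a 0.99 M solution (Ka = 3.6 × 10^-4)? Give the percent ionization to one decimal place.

1.9%

HOCN ⇌ OCN- + H+; let x = [H+] at equilibrium.
x ≈ √(Ka·C₀) = √(3.6 × 10^-4 × 0.99) = 1.89 × 10^-2 M
% ionization = x/C₀ × 100% = 1.89 × 10^-2/0.99 × 100% = 1.9%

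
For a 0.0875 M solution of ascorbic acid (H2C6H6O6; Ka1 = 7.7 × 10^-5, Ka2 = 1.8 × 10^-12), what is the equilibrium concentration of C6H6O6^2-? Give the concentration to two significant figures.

1.8 × 10^-12 M

First ionization gives [H+] ≈ [HC6H6O6-] = 2.60 × 10^-3 M.
Second step: Ka2 = [H+][C6H6O6^2-]/[HC6H6O6-] ≈ [C6H6O6^2-] (since [H+] ≈ [HC6H6O6-]).
So [C6H6O6^2-] ≈ Ka2.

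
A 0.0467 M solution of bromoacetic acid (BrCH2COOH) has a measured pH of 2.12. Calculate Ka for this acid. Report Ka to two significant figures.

Ka = 1.5 × 10^-3

[H+] = 10^(-2.12) = 7.59 × 10^-3 M
At equilibrium [HA] = 0.0467 − 7.59 × 10^-3 = 3.91 × 10^-2 M
Ka = [H+][A-]/[HA] = (7.59 × 10^-3)² / 3.91 × 10^-2 = 1.5 × 10^-3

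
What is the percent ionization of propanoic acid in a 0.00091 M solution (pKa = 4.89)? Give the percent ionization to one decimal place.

11.2%

CH3CH2COOH ⇌ CH3CH2COO- + H+; let x = [H+] at equilibrium.
Ka = 10^(−4.89) = 1.29 × 10^-5
Ka = x²/(C₀ − x); solving the quadratic gives x = 1.02 × 10^-4 M.
Fraction ionized = 1.02 × 10^-4 / 0.00091 = 0.1121 → 11.2%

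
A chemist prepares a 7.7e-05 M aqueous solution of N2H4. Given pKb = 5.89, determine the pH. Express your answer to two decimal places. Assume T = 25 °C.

pH = 8.97

N2H4 + H2O ⇌ N2H5+ + OH-
Kb = 10^(−5.89) = 1.29 × 10^-6
Let x = [OH-] at equilibrium. Kb = x²/(7.7e-05 − x).
Here C₀/Kb ≈ 59.7, so the small-x approximation fails. Use the quadratic:
x = [−1.29e-06 + √(1.29e-06² + 3.97e-10)]/2 = 9.34 × 10^-6 M
pOH = −log(9.34 × 10^-6) = 5.03; pH = 14.00 − 5.03 = 8.97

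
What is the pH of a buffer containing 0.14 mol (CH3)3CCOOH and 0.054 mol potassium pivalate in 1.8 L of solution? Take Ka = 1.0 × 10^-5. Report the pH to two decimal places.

pKa = −log(1.0 × 10^-5) = 5.000
pH = pKa + log([A⁻]/[HA]) = 5.000 + log(0.054/0.14)
pH = 5.000 + (-0.414) = 4.59

pH = 4.59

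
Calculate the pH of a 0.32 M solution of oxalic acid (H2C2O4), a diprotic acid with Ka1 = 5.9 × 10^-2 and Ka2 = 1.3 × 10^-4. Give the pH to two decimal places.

Ka1 ≫ Ka2, so treat the first dissociation as the only significant source of H+.
Ka1 = x²/(0.32 − x) = 5.9 × 10^-2
Solving the quadratic: x = (−Ka1 + √(Ka1² + 4·Ka1·C₀))/2 = 1.11 × 10^-1 M
pH = −log(1.11 × 10^-1) = 0.95

pH = 0.95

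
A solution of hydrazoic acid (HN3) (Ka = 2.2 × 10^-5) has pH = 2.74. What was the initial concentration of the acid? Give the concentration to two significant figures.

[H+] = 10^(-2.74) = 1.82 × 10^-3 M = x
Ka = x²/(C₀ − x) ⇒ C₀ = x + x²/Ka
C₀ = 1.82 × 10^-3 + (1.82 × 10^-3)²/(2.2 × 10^-5) = 1.52 × 10^-1 M

C₀ = 1.5 × 10^-1 M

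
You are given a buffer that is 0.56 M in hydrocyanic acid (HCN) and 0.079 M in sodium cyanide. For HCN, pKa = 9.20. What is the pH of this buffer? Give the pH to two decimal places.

pH = 8.35

Using pH = pKa + log([base]/[acid]) with [base]/[acid] = 0.079/0.56:
pH = 9.20 + (-0.851) = 8.35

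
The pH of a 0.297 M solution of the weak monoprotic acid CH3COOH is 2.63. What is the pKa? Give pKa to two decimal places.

[H+] = 10^(-2.63) = 2.34 × 10^-3 M
At equilibrium [HA] = 0.297 − 2.34 × 10^-3 = 2.95 × 10^-1 M
Ka = [H+][A-]/[HA] = (2.34 × 10^-3)² / 2.95 × 10^-1 = 1.86 × 10^-5
pKa = -log(1.86 × 10^-5) = 4.73

pKa = 4.73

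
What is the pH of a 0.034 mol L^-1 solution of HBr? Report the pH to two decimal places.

HBr is a strong acid and dissociates completely, so [H+] = 0.034 M.
pH = -log(0.034) = 1.47

pH = 1.47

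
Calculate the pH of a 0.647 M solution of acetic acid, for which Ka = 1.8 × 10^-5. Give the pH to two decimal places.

CH3COOH ⇌ CH3COO- + H+
Let x = [H+] at equilibrium. Ka = x²/(0.647 − x).
Since Ka ≪ C₀, x ≈ √(Ka·C₀) = 3.41 × 10^-3 M.
Check: 0.53% ionized — well under 5%, approximation valid.
pH = −log(3.41 × 10^-3) = 2.47

pH = 2.47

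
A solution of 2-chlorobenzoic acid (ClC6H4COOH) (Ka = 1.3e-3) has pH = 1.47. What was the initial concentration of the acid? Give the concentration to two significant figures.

C₀ = 9.2 × 10^-1 M

[H+] = 10^(-1.47) = 3.39 × 10^-2 M = x
Ka = x²/(C₀ − x) ⇒ C₀ = x + x²/Ka
C₀ = 3.39 × 10^-2 + (3.39 × 10^-2)²/(1.3 × 10^-3) = 9.18 × 10^-1 M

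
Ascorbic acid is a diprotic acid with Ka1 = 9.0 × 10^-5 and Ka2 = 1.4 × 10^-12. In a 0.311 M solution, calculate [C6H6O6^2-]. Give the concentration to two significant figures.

1.4 × 10^-12 M

First ionization gives [H+] ≈ [HC6H6O6-] = 5.29 × 10^-3 M.
Second step: Ka2 = [H+][C6H6O6^2-]/[HC6H6O6-] ≈ [C6H6O6^2-] (since [H+] ≈ [HC6H6O6-]).
So [C6H6O6^2-] ≈ Ka2.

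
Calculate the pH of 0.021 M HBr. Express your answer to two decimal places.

HBr is a strong acid and dissociates completely, so [H+] = 0.021 M.
pH = -log(0.021) = 1.68

pH = 1.68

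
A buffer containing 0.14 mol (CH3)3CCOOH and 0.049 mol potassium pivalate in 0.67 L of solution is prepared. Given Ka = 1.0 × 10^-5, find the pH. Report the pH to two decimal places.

pH = 4.54

pKa = −log(1.0 × 10^-5) = 5.000
Using pH = pKa + log([base]/[acid]) with [base]/[acid] = 0.049/0.14:
pH = 5.000 + (-0.456) = 4.54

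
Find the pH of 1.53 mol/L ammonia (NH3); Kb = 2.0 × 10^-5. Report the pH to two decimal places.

pH = 11.74

NH3 + H2O ⇌ NH4+ + OH-
From the ICE table, Kb = [OH-]²/(1.53 − [OH-]) = 2.0 × 10^-5.
Assume [OH-] ≪ 1.53: [OH-] ≈ √(2.0 × 10^-5 × 1.53) = 5.53 × 10^-3 M
Check: 0.36% ionized — well under 5%, approximation valid.
pOH = −log(5.53 × 10^-3) = 2.26; pH = 14.00 − 2.26 = 11.74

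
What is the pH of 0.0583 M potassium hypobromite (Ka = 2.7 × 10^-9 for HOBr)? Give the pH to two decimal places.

pH = 10.67

OBr- is the conjugate base of the weak acid HOBr.
Kb = Kw/Ka = 1.0×10^-14 / 2.7 × 10^-9 = 3.70 × 10^-6
Let x = [OH-] at equilibrium. Kb = x²/(0.0583 − x).
Assume x ≪ 0.0583: x ≈ √(3.70 × 10^-6 × 0.0583) = 4.64 × 10^-4 M
pOH = 3.33, so pH = 14.00 − pOH = 10.67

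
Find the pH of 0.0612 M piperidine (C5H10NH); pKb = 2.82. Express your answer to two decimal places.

C5H10NH + H2O ⇌ C5H10NH2+ + OH-
Kb = 10^(−2.82) = 1.51 × 10^-3
Kb = x²/(0.0612 − x) = 1.51 × 10^-3
x is not negligible relative to C₀; solve x² + 0.00151·x − 9.24e-05 = 0.
x = [−0.00151 + √(0.00151² + 0.00037)]/2 = 8.89 × 10^-3 M
pOH = 2.05, so pH = 14.00 − pOH = 11.95

pH = 11.95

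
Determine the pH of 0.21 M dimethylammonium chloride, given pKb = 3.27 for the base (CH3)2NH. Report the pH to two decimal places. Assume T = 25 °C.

(CH3)2NH2+ is the conjugate acid of the weak base (CH3)2NH.
Kb = 10^(−3.27) = 5.37 × 10^-4
Ka = Kw/Kb = 1.0×10^-14 / 5.37 × 10^-4 = 1.86 × 10^-11
From the ICE table, Ka = [H+]²/(0.21 − [H+]) = 1.86 × 10^-11.
Assume [H+] ≪ 0.21: [H+] ≈ √(1.86 × 10^-11 × 0.21) = 1.98 × 10^-6 M
Check: 0.00094% ionized — well under 5%, approximation valid.
pH = −log(1.98 × 10^-6) = 5.70

pH = 5.70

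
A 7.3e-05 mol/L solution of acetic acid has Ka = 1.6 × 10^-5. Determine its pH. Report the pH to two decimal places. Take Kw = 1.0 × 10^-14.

pH = 4.57

CH3COOH ⇌ CH3COO- + H+
From the ICE table, Ka = [H+]²/(7.3e-05 − [H+]) = 1.6 × 10^-5.
Here C₀/Ka ≈ 4.56, so the small-[H+] approximation fails. Use the quadratic:
[H+] = (−Ka + √(Ka² + 4·Ka·C₀))/2 = 2.71 × 10^-5 M
pH = −log[H+] = −log(2.71 × 10^-5) = 4.57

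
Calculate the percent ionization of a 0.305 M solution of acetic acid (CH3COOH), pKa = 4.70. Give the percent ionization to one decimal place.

0.8%

CH3COOH ⇌ CH3COO- + H+; let x = [H+] at equilibrium.
Ka = 10^(−4.70) = 2.00 × 10^-5
x ≈ √(Ka·C₀) = √(2.00 × 10^-5 × 0.305) = 2.47 × 10^-3 M
% ionization = x/C₀ × 100% = 2.47 × 10^-3/0.305 × 100% = 0.8%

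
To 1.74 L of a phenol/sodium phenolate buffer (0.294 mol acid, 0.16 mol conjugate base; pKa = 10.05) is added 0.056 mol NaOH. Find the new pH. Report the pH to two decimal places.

pH = 10.01

OH- converts C6H5OH to C6H5O-: C6H5OH → 0.238 mol, C6H5O- → 0.216 mol.
Henderson–Hasselbalch with mole ratio 0.216/0.238: pH = 10.05 + (-0.042)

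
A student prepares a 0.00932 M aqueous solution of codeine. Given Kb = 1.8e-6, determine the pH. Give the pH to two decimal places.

pH = 10.11

C18H21NO3 + H2O ⇌ C18H22NO3+ + OH-
From the ICE table, Kb = x²/(0.00932 − x) = 1.8 × 10^-6.
Neglecting x in the denominator: x = √(1.8 × 10^-6 × 0.00932) = 1.30 × 10^-4 M
pOH = 3.89, so pH = 14.00 − pOH = 10.11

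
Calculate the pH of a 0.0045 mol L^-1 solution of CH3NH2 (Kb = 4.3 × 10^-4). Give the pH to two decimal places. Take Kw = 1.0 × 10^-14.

CH3NH2 + H2O ⇌ CH3NH3+ + OH-
Kb = [OH-]²/(0.0045 − [OH-]) = 4.3 × 10^-4
The 5% rule fails; solving [OH-]² + Kb·[OH-] − Kb·C₀ = 0 exactly:
[OH-] = (−Kb + √(Kb² + 4·Kb·C₀))/2 = 1.19 × 10^-3 M
pOH = 2.92, so pH = 14.00 − pOH = 11.08

pH = 11.08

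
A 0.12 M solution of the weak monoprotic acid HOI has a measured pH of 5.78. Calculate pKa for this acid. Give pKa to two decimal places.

pKa = 10.64

[H+] = 10^(-5.78) = 1.66 × 10^-6 M
At equilibrium [HA] = 0.12 − 1.66 × 10^-6 = 1.20 × 10^-1 M
Ka = [H+][A-]/[HA] = (1.66 × 10^-6)² / 1.20 × 10^-1 = 2.30 × 10^-11
pKa = -log(2.30 × 10^-11) = 10.64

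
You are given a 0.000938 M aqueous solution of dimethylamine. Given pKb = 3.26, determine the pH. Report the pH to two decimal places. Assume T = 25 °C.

pH = 10.69

(CH3)2NH + H2O ⇌ (CH3)2NH2+ + OH-
Kb = 10^(−3.26) = 5.50 × 10^-4
Kb = x²/(0.000938 − x) = 5.50 × 10^-4
The 5% rule fails; solving x² + Kb·x − Kb·C₀ = 0 exactly:
x = (−Kb + √(Kb² + 4·Kb·C₀))/2 = 4.94 × 10^-4 M
pOH = 3.31, so pH = 14.00 − pOH = 10.69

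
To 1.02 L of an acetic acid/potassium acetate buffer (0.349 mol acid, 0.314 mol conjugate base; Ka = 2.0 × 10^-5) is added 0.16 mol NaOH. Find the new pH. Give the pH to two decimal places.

OH- converts CH3COOH to CH3COO-: CH3COOH → 0.189 mol, CH3COO- → 0.474 mol.
pKa = −log(2.0 × 10^-5) = 4.699
Henderson–Hasselbalch with mole ratio 0.474/0.189: pH = 4.699 + (+0.399)

pH = 5.10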